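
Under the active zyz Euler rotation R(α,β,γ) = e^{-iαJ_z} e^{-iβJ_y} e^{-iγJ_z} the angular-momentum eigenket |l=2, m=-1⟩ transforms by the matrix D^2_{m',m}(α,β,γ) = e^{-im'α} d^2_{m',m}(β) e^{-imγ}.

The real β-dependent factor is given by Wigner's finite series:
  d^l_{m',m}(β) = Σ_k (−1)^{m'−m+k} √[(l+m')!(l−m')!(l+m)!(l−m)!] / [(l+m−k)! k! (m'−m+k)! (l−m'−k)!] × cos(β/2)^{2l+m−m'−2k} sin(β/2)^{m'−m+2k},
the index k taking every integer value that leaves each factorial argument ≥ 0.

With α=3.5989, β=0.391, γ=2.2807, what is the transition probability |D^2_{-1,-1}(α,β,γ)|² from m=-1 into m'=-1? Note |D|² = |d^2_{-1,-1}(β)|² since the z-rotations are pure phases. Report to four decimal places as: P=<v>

D^2_{-1,-1}(3.5989,0.391,2.2807) = e^{-i·-1·3.5989}·d^2_{-1,-1}(0.391)·e^{-i·-1·2.2807}. Compute d first:
c=cos(0.391/2)=0.980951, s=sin(0.391/2)=0.194257; N=√[1·6·1·6]=6.000000
k: max(0,(-1)−(-1))=0 … min(2+(-1),2−(-1))=1
  k=0: (−1)^0·6.0000/(6)·0.9810^4·0.1943^0 = +0.925952
  k=1: (−1)^1·6.0000/(2)·0.9810^2·0.1943^2 = -0.108935
d^2_{-1,-1}(0.391) = +0.925952 -0.108935 = +0.817017
|D^2_{-1,-1}|² = |d^2_{-1,-1}(β)|² = (+0.817017)² = 0.667517 (the z-rotation phases have unit modulus)

P=0.6675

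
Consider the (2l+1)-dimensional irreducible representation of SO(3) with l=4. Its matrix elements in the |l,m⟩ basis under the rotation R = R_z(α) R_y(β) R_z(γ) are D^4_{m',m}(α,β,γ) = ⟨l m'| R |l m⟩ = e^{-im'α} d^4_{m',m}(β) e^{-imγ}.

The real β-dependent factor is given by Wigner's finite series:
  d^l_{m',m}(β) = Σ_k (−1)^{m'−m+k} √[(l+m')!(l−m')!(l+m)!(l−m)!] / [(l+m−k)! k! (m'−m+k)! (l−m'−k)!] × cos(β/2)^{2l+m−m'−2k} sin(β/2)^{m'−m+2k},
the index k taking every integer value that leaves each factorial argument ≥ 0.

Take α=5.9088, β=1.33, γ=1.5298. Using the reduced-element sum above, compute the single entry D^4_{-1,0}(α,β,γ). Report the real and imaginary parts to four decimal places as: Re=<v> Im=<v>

Re=-0.3135 Im=0.1232

D^4_{-1,0}(5.9088,1.33,1.5298) = e^{-i·-1·5.9088}·d^4_{-1,0}(1.33)·e^{-i·0·1.5298}. Compute d first:
Half-angle: c=0.786917, s=0.617059. N=√(6·120·24·24)=643.987578
Admissible k: 1..4 (factorial args all ≥0)
  k=1: (−1)^0·643.9876/(144)·0.7869^7·0.6171^1 = +0.515636
  k=2: (−1)^1·643.9876/(24)·0.7869^5·0.6171^3 = -1.902351
  k=3: (−1)^2·643.9876/(24)·0.7869^3·0.6171^5 = +1.169733
  k=4: (−1)^3·643.9876/(144)·0.7869^1·0.6171^7 = -0.119876
d^4_{-1,0}(1.33) = +0.515636 -1.902351 +1.169733 -0.119876 = -0.336858
D = (+0.930733-0.365700i)·(-0.336858)·(+1.000000+0.000000i) = -0.313525+0.123189i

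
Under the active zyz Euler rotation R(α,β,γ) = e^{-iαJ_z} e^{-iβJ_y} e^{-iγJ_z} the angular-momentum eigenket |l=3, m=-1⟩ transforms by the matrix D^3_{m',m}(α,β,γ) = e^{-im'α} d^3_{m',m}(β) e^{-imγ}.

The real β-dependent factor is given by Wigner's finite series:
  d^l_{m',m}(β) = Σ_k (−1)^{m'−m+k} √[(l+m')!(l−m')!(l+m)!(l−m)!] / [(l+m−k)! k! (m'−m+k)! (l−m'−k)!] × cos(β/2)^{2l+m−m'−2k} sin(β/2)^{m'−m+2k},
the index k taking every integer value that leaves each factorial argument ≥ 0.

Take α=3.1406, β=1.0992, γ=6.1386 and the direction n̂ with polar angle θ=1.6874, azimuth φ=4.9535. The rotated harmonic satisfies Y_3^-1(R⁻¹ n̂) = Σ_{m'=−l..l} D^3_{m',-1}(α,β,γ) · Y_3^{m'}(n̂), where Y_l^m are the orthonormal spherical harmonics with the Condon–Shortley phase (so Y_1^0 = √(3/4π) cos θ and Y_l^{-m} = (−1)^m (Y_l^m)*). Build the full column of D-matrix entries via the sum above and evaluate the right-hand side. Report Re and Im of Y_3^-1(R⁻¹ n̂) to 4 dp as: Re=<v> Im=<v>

Re=0.0301 Im=0.2000

Need the full column D^3_{m',-1} for m'=−3..3 at α=3.1406, β=1.0992, γ=6.1386.
cos(β/2)=0.852734, sin(β/2)=0.522346
d^3_{-3,-1}: single k=2 term ⇒ +0.558748;  D = -0.552675+0.082152i
d^3_{-2,-1}: k∈[1..2] ⇒ +0.744775 -0.558914 = +0.185861;  D = +0.183868-0.027144i
d^3_{-1,-1}: k∈[0..2] ⇒ +0.384486 -1.154144 +0.324797 = -0.444862;  D = +0.440157-0.064534i
d^3_{0,-1}: k∈[0..2] ⇒ -0.815860 +0.918390 -0.114867 = -0.012337;  D = -0.012209+0.001778i
d^3_{1,-1}: k∈[0..2] ⇒ +0.865608 -0.433062 +0.020312 = +0.452858;  D = -0.448197+0.064804i
d^3_{2,-1}: k∈[0..1] ⇒ -0.558914 +0.104859 = -0.454055;  D = -0.449447+0.064529i
d^3_{3,-1}: single k=0 term ⇒ +0.209655;  D = -0.207557+0.029590i
Y_3^{m'}(θ=1.6874,φ=4.9535) and Σ D·Y over m':
  (-0.5527+0.0822i)·(-0.2706-0.3064i)  (+0.1839-0.0271i)·(+0.1039-0.0544i)  (+0.4402-0.0645i)·(-0.0715-0.2906i)  (-0.0122+0.0018i)·(+0.1273+0.0000i)  (-0.4482+0.0648i)·(+0.0715-0.2906i)  (-0.4494+0.0645i)·(+0.1039+0.0544i)  (-0.2076+0.0296i)·(+0.2706-0.3064i)
Y_3^-1(R⁻¹ n̂) = +0.030078+0.199975i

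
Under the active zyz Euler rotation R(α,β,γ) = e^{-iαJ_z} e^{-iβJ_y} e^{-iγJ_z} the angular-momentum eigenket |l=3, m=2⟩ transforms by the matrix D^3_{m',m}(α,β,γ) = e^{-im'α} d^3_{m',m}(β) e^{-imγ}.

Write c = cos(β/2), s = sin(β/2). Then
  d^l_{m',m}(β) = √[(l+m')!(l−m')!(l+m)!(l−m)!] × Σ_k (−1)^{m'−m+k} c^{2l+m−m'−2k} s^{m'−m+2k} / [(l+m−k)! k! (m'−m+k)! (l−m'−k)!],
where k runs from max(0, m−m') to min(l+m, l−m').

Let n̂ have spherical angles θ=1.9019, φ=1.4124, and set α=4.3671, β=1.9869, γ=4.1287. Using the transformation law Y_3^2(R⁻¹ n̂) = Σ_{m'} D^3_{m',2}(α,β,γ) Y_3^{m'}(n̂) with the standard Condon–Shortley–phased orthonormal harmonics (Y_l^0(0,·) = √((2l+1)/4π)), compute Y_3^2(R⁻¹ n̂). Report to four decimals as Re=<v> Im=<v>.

Re=0.2814 Im=0.2168

Need the full column D^3_{m',2} for m'=−3..3 at α=4.3671, β=1.9869, γ=4.1287.
cos(β/2)=0.545802, sin(β/2)=0.837914
d^3_{-3,2}: single k=5 term ⇒ +0.552215;  D = +0.072413-0.547447i
d^3_{-2,2}: k∈[4..5] ⇒ +0.734241 -0.346096 = +0.388145;  D = +0.344854+0.178135i
d^3_{-1,2}: k∈[3..4] ⇒ +0.604971 -0.712906 = -0.107936;  D = +0.079070-0.073471i
d^3_{0,2}: k∈[2..3] ⇒ +0.341272 -0.804320 = -0.463048;  D = +0.181776+0.425877i
d^3_{1,2}: k∈[1..2] ⇒ +0.128344 -0.604971 = -0.476627;  D = -0.475822+0.027690i
d^3_{2,2}: k∈[0..1] ⇒ +0.026437 -0.311538 = -0.285101;  D = +0.080749-0.273426i
d^3_{3,2}: single k=0 term ⇒ -0.099415;  D = +0.080186+0.058766i
Y_3^{m'}(θ=1.9019,φ=1.4124) and Σ D·Y over m':
  (+0.0724-0.5474i)·(-0.1614+0.3138i)  (+0.3449+0.1781i)·(+0.2823+0.0926i)  (+0.0791-0.0735i)·(-0.0227+0.1423i)  (+0.1818+0.4259i)·(+0.2998+0.0000i)  (-0.4758+0.0277i)·(+0.0227+0.1423i)  (+0.0807-0.2734i)·(+0.2823-0.0926i)  (+0.0802+0.0588i)·(+0.1614+0.3138i)
Y_3^2(R⁻¹ n̂) = +0.281360+0.216814i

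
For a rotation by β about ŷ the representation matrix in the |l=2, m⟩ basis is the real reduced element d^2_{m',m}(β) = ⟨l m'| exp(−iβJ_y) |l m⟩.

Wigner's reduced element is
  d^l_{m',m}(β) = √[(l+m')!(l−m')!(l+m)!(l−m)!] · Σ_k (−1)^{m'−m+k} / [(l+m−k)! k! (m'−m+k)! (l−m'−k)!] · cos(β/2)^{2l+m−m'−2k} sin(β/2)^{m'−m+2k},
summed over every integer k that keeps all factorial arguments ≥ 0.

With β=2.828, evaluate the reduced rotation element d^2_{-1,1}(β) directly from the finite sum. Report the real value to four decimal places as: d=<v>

d^2_{-1,1}(β=2.828) via Wigner's sum:
c=cos(2.828/2)=0.156155, s=sin(2.828/2)=0.987733; N=√[1·6·6·1]=6.000000
Admissible k: 2..3 (factorial args all ≥0)
  k=2: (−1)^0·6.0000/(2)·0.1562^2·0.9877^2 = +0.071369
  k=3: (−1)^1·6.0000/(6)·0.1562^0·0.9877^4 = -0.951826
d^2_{-1,1}(2.828) = +0.071369 -0.951826 = -0.880457

d=-0.8805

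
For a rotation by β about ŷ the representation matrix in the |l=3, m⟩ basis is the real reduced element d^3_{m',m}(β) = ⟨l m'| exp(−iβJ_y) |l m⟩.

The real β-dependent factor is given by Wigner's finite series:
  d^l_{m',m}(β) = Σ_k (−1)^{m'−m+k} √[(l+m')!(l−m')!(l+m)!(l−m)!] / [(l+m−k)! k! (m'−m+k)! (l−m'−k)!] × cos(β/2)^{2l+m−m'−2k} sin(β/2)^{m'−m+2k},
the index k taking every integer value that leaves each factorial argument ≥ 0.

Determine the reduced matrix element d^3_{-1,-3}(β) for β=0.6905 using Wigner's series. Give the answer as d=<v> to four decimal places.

d^3_{-1,-3}(β=0.6905) via Wigner's sum:
With c≡cos(β/2)=0.940991 and s≡sin(β/2)=0.338432, N=[2·24·1·720]^{1/2}=185.903201
Admissible k: 0..0 (factorial args all ≥0)
  k=0: (−1)^2·185.9032/(48)·0.9410^4·0.3384^2 = +0.347800
d^3_{-1,-3}(0.6905) = +0.347800

d=0.3478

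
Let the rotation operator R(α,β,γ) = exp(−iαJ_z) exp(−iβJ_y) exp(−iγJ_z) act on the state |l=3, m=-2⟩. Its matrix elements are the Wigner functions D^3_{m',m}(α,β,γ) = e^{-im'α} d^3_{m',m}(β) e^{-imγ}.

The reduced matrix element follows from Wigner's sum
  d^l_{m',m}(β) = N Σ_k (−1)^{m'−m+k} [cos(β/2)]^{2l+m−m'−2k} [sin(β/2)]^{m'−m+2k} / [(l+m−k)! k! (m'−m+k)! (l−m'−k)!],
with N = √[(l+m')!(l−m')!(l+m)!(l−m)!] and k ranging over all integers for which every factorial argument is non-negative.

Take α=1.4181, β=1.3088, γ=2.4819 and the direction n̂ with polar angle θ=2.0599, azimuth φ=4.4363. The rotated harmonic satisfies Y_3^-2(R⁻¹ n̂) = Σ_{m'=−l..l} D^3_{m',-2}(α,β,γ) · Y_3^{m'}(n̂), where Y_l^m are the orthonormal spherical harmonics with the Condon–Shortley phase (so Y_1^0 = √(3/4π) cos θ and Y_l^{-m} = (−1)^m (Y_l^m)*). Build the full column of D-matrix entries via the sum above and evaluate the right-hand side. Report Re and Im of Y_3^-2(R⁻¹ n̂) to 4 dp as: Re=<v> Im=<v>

Re=0.0375 Im=0.0501

Need the full column D^3_{m',-2} for m'=−3..3 at α=1.4181, β=1.3088, γ=2.4819.
cos(β/2)=0.793413, sin(β/2)=0.608683
d^3_{-3,-2}: single k=1 term ⇒ +0.468775;  D = -0.458798+0.096197i
d^3_{-2,-2}: k∈[0..1] ⇒ +0.249458 -0.734092 = -0.484635;  D = -0.026149-0.483929i
d^3_{-1,-2}: k∈[0..1] ⇒ -0.605186 +0.712365 = +0.107179;  D = +0.106657+0.010563i
d^3_{0,-2}: k∈[0..1] ⇒ +0.804158 -0.473288 = +0.330870;  D = +0.082311-0.320468i
d^3_{1,-2}: k∈[0..1] ⇒ -0.712365 +0.209631 = -0.502734;  D = +0.462240+0.197674i
d^3_{2,-2}: k∈[0..1] ⇒ +0.432050 -0.050857 = +0.381194;  D = -0.201452+0.323614i
d^3_{3,-2}: single k=0 term ⇒ -0.162380;  D = -0.123196-0.105783i
Y_3^{m'}(θ=2.0599,φ=4.4363) and Σ D·Y over m':
  (-0.4588+0.0962i)·(+0.2115-0.1941i)  (-0.0261-0.4839i)·(+0.3186+0.1963i)  (+0.1067+0.0106i)·(-0.0081+0.0285i)  (+0.0823-0.3205i)·(+0.3325+0.0000i)  (+0.4622+0.1977i)·(+0.0081+0.0285i)  (-0.2015+0.3236i)·(+0.3186-0.1963i)  (-0.1232-0.1058i)·(-0.2115-0.1941i)
Y_3^-2(R⁻¹ n̂) = +0.037472+0.050145i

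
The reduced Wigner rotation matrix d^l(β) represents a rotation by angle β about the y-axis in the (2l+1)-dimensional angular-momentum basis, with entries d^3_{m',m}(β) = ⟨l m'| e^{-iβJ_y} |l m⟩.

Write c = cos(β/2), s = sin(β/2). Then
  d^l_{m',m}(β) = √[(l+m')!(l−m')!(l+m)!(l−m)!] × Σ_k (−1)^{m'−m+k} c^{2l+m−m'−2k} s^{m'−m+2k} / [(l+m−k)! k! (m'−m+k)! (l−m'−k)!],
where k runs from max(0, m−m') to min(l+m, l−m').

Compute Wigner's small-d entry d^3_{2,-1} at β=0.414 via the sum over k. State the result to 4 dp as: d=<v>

d^3_{2,-1}(β=0.414) via Wigner's sum:
Half-angle: c=0.978652, s=0.205525. N=√(120·1·2·24)=75.894664
Admissible k: 0..1 (factorial args all ≥0)
  k=0: (−1)^3·75.8947/(12)·0.9787^3·0.2055^3 = -0.051465
  k=1: (−1)^4·75.8947/(24)·0.9787^1·0.2055^5 = +0.001135
d^3_{2,-1}(0.414) = -0.051465 +0.001135 = -0.050330

d=-0.0503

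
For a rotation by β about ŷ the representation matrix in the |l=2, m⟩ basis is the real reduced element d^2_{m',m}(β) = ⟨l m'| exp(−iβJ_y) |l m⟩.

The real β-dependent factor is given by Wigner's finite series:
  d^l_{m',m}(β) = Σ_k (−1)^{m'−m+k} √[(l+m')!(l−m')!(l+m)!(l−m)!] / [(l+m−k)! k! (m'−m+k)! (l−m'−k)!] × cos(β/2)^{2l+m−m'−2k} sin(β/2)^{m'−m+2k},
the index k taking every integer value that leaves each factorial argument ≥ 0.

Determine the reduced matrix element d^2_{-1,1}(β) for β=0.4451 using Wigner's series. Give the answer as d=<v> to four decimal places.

d^2_{-1,1}(β=0.4451) via Wigner's sum:
Half-angle: c=0.975338, s=0.220717. N=√(1·6·6·1)=6.000000
The bounds max(0,m−m')=2 and min(l+m,l−m')=3 give 2 terms
  k=2: (−1)^0·6.0000/(2)·0.9753^2·0.2207^2 = +0.139029
  k=3: (−1)^1·6.0000/(6)·0.9753^0·0.2207^4 = -0.002373
d^2_{-1,1}(0.4451) = +0.139029 -0.002373 = +0.136656

d=0.1367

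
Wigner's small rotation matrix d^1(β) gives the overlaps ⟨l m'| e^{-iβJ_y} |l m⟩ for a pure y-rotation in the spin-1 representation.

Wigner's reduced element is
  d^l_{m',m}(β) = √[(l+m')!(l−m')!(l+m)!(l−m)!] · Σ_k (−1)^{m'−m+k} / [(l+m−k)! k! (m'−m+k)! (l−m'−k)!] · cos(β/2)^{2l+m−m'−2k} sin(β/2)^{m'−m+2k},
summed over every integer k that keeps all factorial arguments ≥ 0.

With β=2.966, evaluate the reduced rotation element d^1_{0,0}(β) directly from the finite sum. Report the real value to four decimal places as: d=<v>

d^1_{0,0}(β=2.966) via Wigner's sum:
c=cos(2.966/2)=0.087684, s=sin(2.966/2)=0.996148; N=√[1·1·1·1]=1.000000
The bounds max(0,m−m')=0 and min(l+m,l−m')=1 give 2 terms
  k=0: (−1)^0·1.0000/(1)·0.0877^2·0.9961^0 = +0.007688
  k=1: (−1)^1·1.0000/(1)·0.0877^0·0.9961^2 = -0.992312
d^1_{0,0}(2.966) = +0.007688 -0.992312 = -0.984623

d=-0.9846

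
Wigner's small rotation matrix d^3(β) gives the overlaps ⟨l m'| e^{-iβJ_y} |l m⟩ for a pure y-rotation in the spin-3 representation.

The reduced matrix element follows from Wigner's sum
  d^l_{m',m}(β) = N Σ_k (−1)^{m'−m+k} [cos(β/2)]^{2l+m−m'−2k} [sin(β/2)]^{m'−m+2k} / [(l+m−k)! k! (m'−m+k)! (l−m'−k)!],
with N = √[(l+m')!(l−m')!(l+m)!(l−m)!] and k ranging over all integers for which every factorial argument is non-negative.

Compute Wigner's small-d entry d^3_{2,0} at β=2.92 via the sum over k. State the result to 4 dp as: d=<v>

d=-0.0645

d^3_{2,0}(β=2.92) via Wigner's sum:
Half-angle: c=0.110570, s=0.993868. N=√(120·1·6·6)=65.726707
Admissible k: 0..1 (factorial args all ≥0)
  k=0: (−1)^2·65.7267/(12)·0.1106^4·0.9939^2 = +0.000809
  k=1: (−1)^3·65.7267/(12)·0.1106^2·0.9939^4 = -0.065335
d^3_{2,0}(2.92) = +0.000809 -0.065335 = -0.064527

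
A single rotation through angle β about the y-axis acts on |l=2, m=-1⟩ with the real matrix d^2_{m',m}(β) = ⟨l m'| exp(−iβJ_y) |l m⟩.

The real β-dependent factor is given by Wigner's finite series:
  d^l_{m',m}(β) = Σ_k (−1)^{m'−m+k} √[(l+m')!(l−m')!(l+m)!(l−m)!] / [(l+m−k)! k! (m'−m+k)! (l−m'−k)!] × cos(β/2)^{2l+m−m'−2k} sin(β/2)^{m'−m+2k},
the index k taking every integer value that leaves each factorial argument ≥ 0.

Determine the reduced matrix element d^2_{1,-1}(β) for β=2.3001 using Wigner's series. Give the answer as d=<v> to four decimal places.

d^2_{1,-1}(β=2.3001) via Wigner's sum:
With c≡cos(β/2)=0.408442 and s≡sin(β/2)=0.912784, N=[6·1·1·6]^{1/2}=6.000000
The bounds max(0,m−m')=0 and min(l+m,l−m')=1 give 2 terms
  k=0: (−1)^2·6.0000/(2)·0.4084^2·0.9128^2 = +0.416983
  k=1: (−1)^3·6.0000/(6)·0.4084^0·0.9128^4 = -0.694181
d^2_{1,-1}(2.3001) = +0.416983 -0.694181 = -0.277198

d=-0.2772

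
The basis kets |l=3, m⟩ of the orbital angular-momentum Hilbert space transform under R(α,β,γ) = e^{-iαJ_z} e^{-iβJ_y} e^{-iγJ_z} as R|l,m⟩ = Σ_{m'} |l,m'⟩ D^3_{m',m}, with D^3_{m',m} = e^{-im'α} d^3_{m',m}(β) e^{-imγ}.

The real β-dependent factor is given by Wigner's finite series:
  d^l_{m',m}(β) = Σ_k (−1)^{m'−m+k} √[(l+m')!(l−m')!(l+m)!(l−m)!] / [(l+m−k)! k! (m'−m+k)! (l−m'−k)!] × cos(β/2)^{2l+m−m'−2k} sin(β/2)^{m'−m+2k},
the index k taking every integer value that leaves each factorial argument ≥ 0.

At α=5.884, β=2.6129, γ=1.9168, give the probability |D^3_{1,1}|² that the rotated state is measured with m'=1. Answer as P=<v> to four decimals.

Split into d^3_{1,1}(β=2.6129) × two z-phases.
With c≡cos(β/2)=0.261278 and s≡sin(β/2)=0.965263, N=[24·2·24·2]^{1/2}=48.000000
k∈{0,1,2} keeps every argument non-negative
  k=0: (−1)^0·48.0000/(48)·0.2613^6·0.9653^0 = +0.000318
  k=1: (−1)^1·48.0000/(6)·0.2613^4·0.9653^2 = -0.034737
  k=2: (−1)^2·48.0000/(8)·0.2613^2·0.9653^4 = +0.355584
d^3_{1,1}(2.6129) = +0.000318 -0.034737 +0.355584 = +0.321164
|D^3_{1,1}|² = |d^3_{1,1}(β)|² = (+0.321164)² = 0.103147 (the z-rotation phases have unit modulus)

P=0.1031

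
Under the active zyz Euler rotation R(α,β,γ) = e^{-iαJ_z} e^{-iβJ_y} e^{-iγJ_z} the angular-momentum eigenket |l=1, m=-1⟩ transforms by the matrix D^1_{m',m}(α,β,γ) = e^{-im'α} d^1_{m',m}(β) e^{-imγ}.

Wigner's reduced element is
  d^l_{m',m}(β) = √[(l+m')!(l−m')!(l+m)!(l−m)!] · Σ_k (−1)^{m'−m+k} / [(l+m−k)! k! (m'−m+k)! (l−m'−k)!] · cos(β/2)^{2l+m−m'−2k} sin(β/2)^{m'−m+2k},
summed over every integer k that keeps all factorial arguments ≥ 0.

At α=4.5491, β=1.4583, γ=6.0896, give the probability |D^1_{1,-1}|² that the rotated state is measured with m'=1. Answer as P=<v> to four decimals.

Split into d^1_{1,-1}(β=1.4583) × two z-phases.
c=cos(1.4583/2)=0.745741, s=sin(1.4583/2)=0.666236; N=√[2·1·1·2]=2.000000
k: max(0,(-1)−(1))=0 … min(1+(-1),1−(1))=0
  k=0: (−1)^2·2.0000/(2)·0.7457^0·0.6662^2 = +0.443870
d^1_{1,-1}(1.4583) = +0.443870
|D^1_{1,-1}|² = |d^1_{1,-1}(β)|² = (+0.443870)² = 0.197021 (the z-rotation phases have unit modulus)

P=0.1970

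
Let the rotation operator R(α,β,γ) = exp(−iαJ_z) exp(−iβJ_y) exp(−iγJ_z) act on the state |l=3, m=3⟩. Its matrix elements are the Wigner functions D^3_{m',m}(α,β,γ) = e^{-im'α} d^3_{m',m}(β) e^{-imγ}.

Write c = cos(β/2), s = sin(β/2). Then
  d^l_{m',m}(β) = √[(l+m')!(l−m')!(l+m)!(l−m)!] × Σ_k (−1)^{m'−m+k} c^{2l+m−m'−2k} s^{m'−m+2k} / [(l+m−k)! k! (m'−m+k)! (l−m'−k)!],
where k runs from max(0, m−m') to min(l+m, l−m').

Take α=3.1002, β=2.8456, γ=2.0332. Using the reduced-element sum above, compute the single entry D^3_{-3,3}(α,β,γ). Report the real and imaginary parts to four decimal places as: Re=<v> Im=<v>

Re=-0.9345 Im=-0.0556

First d^3_{-3,3}(β=2.8456), then the phase factors e^{-i(-3)α} and e^{-i(3)γ}:
Half-angle: c=0.147457, s=0.989069. N=√(1·720·720·1)=720.000000
Admissible k: 6..6 (factorial args all ≥0)
  k=6: (−1)^0·720.0000/(720)·0.1475^0·0.9891^6 = +0.936178
d^3_{-3,3}(2.8456) = +0.936178
Phases: e^{-i·(-3)·3.1002}=-0.992300+0.123859i, e^{-i·(3)·2.0332}=+0.983195+0.182556i ⇒ D=-0.934526-0.055583i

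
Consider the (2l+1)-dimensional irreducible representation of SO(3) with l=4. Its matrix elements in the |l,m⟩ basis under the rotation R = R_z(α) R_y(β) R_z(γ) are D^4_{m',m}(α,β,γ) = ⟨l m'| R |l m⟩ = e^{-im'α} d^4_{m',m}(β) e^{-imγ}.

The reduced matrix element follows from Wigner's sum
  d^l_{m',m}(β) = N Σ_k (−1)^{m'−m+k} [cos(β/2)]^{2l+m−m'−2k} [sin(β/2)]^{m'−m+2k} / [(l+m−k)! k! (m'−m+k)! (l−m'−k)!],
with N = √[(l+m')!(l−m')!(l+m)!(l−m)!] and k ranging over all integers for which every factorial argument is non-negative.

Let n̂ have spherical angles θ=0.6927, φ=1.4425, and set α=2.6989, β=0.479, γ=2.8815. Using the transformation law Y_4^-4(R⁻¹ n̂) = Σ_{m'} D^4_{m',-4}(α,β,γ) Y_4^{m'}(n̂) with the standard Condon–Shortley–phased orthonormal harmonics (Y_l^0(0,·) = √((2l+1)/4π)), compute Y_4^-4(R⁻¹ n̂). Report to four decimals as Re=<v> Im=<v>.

Re=0.0707 Im=0.0077

Need the full column D^4_{m',-4} for m'=−4..4 at α=2.6989, β=0.479, γ=2.8815.
cos(β/2)=0.971457, sin(β/2)=0.237217
d^4_{-4,-4}: single k=0 term ⇒ +0.793209;  D = -0.750293-0.257373i
d^4_{-3,-4}: single k=0 term ⇒ -0.547841;  D = -0.392100-0.382606i
d^4_{-2,-4}: single k=0 term ⇒ +0.250271;  D = -0.086982-0.234670i
d^4_{-1,-4}: single k=0 term ⇒ -0.086427;  D = +0.007573-0.086094i
d^4_{0,-4}: single k=0 term ⇒ +0.023595;  D = +0.011937-0.020353i
d^4_{1,-4}: single k=0 term ⇒ -0.005153;  D = +0.004260-0.002900i
d^4_{2,-4}: single k=0 term ⇒ +0.000890;  D = +0.000879-0.000137i
d^4_{3,-4}: single k=0 term ⇒ -0.000116;  D = +0.000111+0.000033i
d^4_{4,-4}: single k=0 term ⇒ +0.000010;  D = +0.000007+0.000007i
Y_4^{m'}(θ=0.6927,φ=1.4425) and Σ D·Y over m':
  (-0.7503-0.2574i)·(+0.0641+0.0361i)  (-0.3921-0.3826i)·(-0.0942+0.2325i)  (-0.0870-0.2347i)·(-0.4150-0.1089i)  (+0.0076-0.0861i)·(+0.0341-0.2641i)  (+0.0119-0.0204i)·(-0.2636+0.0000i)  (+0.0043-0.0029i)·(-0.0341-0.2641i)  (+0.0009-0.0001i)·(-0.4150+0.1089i)  (+0.0001+0.0000i)·(+0.0942+0.2325i)  (+0.0000+0.0000i)·(+0.0641-0.0361i)
Y_4^-4(R⁻¹ n̂) = +0.070747+0.007713i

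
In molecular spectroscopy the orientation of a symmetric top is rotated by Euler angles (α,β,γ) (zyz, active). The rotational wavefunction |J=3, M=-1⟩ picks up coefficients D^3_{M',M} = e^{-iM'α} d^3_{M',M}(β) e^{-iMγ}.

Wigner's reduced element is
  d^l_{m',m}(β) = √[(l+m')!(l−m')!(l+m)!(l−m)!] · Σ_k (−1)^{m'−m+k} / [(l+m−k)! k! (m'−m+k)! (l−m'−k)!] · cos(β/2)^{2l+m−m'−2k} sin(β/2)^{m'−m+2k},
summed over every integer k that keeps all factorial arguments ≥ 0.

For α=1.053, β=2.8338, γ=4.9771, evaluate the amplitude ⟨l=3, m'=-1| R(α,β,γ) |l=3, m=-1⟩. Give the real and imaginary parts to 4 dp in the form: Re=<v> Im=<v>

First d^3_{-1,-1}(β=2.8338), then the phase factors e^{-i(-1)α} and e^{-i(-1)γ}:
Half-angle: c=0.153290, s=0.988181. N=√(2·24·2·24)=48.000000
Admissible k: 0..2 (factorial args all ≥0)
  k=0: (−1)^0·48.0000/(48)·0.1533^6·0.9882^0 = +0.000013
  k=1: (−1)^1·48.0000/(6)·0.1533^4·0.9882^2 = -0.004313
  k=2: (−1)^2·48.0000/(8)·0.1533^2·0.9882^4 = +0.134438
d^3_{-1,-1}(2.8338) = +0.000013 -0.004313 +0.134438 = +0.130138
Phases: e^{-i·(-1)·1.053}=+0.494967+0.868912i, e^{-i·(-1)·4.9771}=+0.261630-0.965168i ⇒ D=+0.125992-0.032586i

Re=0.1260 Im=-0.0326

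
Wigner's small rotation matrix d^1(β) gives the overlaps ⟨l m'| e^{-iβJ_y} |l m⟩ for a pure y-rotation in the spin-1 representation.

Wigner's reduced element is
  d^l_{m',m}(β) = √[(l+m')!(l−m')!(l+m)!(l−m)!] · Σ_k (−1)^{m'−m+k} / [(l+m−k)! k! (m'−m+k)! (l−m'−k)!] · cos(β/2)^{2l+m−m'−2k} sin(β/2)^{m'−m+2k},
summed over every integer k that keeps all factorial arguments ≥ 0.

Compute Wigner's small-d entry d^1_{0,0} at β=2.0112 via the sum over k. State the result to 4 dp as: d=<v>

d=-0.4263

d^1_{0,0}(β=2.0112) via Wigner's sum:
c=cos(2.0112/2)=0.535582, s=sin(2.0112/2)=0.844483; N=√[1·1·1·1]=1.000000
Admissible k: 0..1 (factorial args all ≥0)
  k=0: (−1)^0·1.0000/(1)·0.5356^2·0.8445^0 = +0.286848
  k=1: (−1)^1·1.0000/(1)·0.5356^0·0.8445^2 = -0.713152
d^1_{0,0}(2.0112) = +0.286848 -0.713152 = -0.426305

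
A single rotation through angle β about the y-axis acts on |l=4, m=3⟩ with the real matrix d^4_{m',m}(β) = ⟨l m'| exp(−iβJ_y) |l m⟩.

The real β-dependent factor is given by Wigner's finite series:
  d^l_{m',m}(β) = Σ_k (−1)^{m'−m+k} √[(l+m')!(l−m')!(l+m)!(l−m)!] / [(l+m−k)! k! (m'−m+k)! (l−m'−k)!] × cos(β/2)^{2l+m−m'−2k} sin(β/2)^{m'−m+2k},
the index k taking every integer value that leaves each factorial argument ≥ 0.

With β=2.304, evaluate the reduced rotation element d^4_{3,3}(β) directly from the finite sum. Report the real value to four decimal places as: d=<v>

d=-0.0257

d^4_{3,3}(β=2.304) via Wigner's sum:
c=cos(2.304/2)=0.406661, s=sin(2.304/2)=0.913579; N=√[5040·1·5040·1]=5040.000000
k: max(0,(3)−(3))=0 … min(4+(3),4−(3))=1
  k=0: (−1)^0·5040.0000/(5040)·0.4067^8·0.9136^0 = +0.000748
  k=1: (−1)^1·5040.0000/(720)·0.4067^6·0.9136^2 = -0.026423
d^4_{3,3}(2.304) = +0.000748 -0.026423 = -0.025675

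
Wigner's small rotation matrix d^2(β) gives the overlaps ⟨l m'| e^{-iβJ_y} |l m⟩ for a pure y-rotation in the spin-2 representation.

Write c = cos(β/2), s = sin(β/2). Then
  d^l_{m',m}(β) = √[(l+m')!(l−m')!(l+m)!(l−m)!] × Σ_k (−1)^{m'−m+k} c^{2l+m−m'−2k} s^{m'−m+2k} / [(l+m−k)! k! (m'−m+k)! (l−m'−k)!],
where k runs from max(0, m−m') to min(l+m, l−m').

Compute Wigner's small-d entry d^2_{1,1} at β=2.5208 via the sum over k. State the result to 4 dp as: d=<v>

d^2_{1,1}(β=2.5208) via Wigner's sum:
c=cos(2.5208/2)=0.305436, s=sin(2.5208/2)=0.952213; N=√[6·1·6·1]=6.000000
Admissible k: 0..1 (factorial args all ≥0)
  k=0: (−1)^0·6.0000/(6)·0.3054^4·0.9522^0 = +0.008703
  k=1: (−1)^1·6.0000/(2)·0.3054^2·0.9522^2 = -0.253764
d^2_{1,1}(2.5208) = +0.008703 -0.253764 = -0.245061

d=-0.2451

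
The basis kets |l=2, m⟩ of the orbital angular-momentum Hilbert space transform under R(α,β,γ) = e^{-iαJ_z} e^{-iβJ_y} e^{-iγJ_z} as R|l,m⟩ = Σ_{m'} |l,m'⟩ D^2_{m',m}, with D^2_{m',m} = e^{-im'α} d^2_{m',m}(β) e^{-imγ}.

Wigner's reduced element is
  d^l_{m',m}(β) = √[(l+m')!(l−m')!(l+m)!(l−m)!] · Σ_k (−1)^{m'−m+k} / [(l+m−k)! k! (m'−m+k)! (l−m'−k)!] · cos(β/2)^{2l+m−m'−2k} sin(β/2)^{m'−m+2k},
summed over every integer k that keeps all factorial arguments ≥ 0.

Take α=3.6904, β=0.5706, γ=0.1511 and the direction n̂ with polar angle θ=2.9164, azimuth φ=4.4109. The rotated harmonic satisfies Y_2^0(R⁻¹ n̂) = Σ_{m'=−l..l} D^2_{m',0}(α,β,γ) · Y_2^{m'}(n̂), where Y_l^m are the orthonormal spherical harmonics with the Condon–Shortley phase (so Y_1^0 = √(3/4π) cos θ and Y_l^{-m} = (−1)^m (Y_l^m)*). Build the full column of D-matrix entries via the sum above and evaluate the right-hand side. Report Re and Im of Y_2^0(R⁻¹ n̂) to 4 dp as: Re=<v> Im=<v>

Re=0.1884 Im=0.0000

Need the full column D^2_{m',0} for m'=−2..2 at α=3.6904, β=0.5706, γ=0.1511.
cos(β/2)=0.959577, sin(β/2)=0.281445
d^2_{-2,0}: single k=2 term ⇒ +0.178658;  D = +0.081418+0.159028i
d^2_{-1,0}: k∈[1..2] ⇒ +0.609129 -0.052401 = +0.556729;  D = -0.474971-0.290429i
d^2_{0,0}: k∈[0..2] ⇒ +0.847852 -0.291748 +0.006274 = +0.562378;  D = +0.562378+0.000000i
d^2_{1,0}: k∈[0..1] ⇒ -0.609129 +0.052401 = -0.556729;  D = +0.474971-0.290429i
d^2_{2,0}: single k=0 term ⇒ +0.178658;  D = +0.081418-0.159028i
Y_2^{m'}(θ=2.9164,φ=4.4109) and Σ D·Y over m':
  (+0.0814+0.1590i)·(-0.0159-0.0109i)  (-0.4750-0.2904i)·(+0.0499-0.1606i)  (+0.5624+0.0000i)·(+0.5836+0.0000i)  (+0.4750-0.2904i)·(-0.0499-0.1606i)  (+0.0814-0.1590i)·(-0.0159+0.0109i)
Y_2^0(R⁻¹ n̂) = +0.188401+0.000000i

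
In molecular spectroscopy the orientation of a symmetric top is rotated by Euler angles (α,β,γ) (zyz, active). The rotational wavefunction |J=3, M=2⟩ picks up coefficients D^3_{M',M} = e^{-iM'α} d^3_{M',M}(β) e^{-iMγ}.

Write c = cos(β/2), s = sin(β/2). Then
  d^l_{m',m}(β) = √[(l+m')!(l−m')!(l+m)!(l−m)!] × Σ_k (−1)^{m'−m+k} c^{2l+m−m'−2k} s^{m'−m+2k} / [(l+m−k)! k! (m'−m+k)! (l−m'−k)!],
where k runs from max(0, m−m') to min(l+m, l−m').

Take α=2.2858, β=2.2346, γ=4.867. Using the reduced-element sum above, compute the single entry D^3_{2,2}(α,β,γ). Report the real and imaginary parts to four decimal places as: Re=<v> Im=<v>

First d^3_{2,2}(β=2.2346), then the phase factors e^{-i(2)α} and e^{-i(2)γ}:
c=cos(2.2346/2)=0.438111, s=sin(2.2346/2)=0.898921; N=√[120·1·120·1]=120.000000
The bounds max(0,m−m')=0 and min(l+m,l−m')=1 give 2 terms
  k=0: (−1)^0·120.0000/(120)·0.4381^6·0.8989^0 = +0.007071
  k=1: (−1)^1·120.0000/(24)·0.4381^4·0.8989^2 = -0.148850
d^3_{2,2}(2.2346) = +0.007071 -0.148850 = -0.141779
D = (-0.140324+0.990106i)·(-0.141779)·(-0.952571+0.304318i) = +0.023768+0.139773i

Re=0.0238 Im=0.1398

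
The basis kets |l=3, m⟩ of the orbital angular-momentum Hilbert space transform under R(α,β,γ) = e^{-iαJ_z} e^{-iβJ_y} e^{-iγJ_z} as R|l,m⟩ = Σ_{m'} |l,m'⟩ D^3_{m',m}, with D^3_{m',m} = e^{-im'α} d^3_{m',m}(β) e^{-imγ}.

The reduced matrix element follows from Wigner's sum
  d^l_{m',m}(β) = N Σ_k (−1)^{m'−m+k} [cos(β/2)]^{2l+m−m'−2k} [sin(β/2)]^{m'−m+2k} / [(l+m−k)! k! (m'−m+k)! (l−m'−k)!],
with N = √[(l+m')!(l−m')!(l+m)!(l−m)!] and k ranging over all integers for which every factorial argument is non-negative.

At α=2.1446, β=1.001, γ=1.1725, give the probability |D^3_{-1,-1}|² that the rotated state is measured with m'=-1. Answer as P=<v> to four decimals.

P=0.1525

Split into d^3_{-1,-1}(β=1.001) × two z-phases.
c=cos(1.001/2)=0.877343, s=sin(1.001/2)=0.479864; N=√[2·24·2·24]=48.000000
Admissible k: 0..2 (factorial args all ≥0)
  k=0: (−1)^0·48.0000/(48)·0.8773^6·0.4799^0 = +0.456053
  k=1: (−1)^1·48.0000/(6)·0.8773^4·0.4799^2 = -1.091450
  k=2: (−1)^2·48.0000/(8)·0.8773^2·0.4799^4 = +0.244886
d^3_{-1,-1}(1.001) = +0.456053 -1.091450 +0.244886 = -0.390511
|D^3_{-1,-1}|² = |d^3_{-1,-1}(β)|² = (-0.390511)² = 0.152499 (the z-rotation phases have unit modulus)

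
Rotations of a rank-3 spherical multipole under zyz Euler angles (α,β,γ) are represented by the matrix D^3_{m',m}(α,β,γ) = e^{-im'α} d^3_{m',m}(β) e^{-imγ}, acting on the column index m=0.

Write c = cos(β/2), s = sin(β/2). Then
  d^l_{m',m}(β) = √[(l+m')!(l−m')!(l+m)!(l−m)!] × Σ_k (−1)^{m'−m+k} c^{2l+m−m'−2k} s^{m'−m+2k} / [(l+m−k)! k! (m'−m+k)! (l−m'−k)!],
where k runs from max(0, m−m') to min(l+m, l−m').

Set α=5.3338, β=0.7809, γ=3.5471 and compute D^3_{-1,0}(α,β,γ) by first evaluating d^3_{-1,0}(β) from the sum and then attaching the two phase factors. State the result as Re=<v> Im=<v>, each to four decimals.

D^3_{-1,0}(5.3338,0.7809,3.5471) = e^{-i·-1·5.3338}·d^3_{-1,0}(0.7809)·e^{-i·0·3.5471}. Compute d first:
With c≡cos(β/2)=0.924738 and s≡sin(β/2)=0.380605, N=[2·24·6·6]^{1/2}=41.569219
k∈{1,2,3} keeps every argument non-negative
  k=1: (−1)^0·41.5692/(12)·0.9247^5·0.3806^1 = +0.891575
  k=2: (−1)^1·41.5692/(4)·0.9247^3·0.3806^3 = -0.453096
  k=3: (−1)^2·41.5692/(12)·0.9247^1·0.3806^5 = +0.025585
d^3_{-1,0}(0.7809) = +0.891575 -0.453096 +0.025585 = +0.464064
D = (+0.582183-0.813058i)·(+0.464064)·(+1.000000+0.000000i) = +0.270170-0.377311i

Re=0.2702 Im=-0.3773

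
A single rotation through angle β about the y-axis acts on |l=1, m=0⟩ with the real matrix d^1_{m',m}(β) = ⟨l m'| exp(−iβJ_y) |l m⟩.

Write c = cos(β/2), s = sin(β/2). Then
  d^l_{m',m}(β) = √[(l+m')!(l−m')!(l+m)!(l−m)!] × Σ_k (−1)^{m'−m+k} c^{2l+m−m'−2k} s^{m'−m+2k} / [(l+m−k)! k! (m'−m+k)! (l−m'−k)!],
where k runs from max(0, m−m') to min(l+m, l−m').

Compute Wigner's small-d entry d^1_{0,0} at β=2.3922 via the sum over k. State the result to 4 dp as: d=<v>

d=-0.7321

d^1_{0,0}(β=2.3922) via Wigner's sum:
With c≡cos(β/2)=0.365990 and s≡sin(β/2)=0.930619, N=[1·1·1·1]^{1/2}=1.000000
k: max(0,(0)−(0))=0 … min(1+(0),1−(0))=1
  k=0: (−1)^0·1.0000/(1)·0.3660^2·0.9306^0 = +0.133949
  k=1: (−1)^1·1.0000/(1)·0.3660^0·0.9306^2 = -0.866051
d^1_{0,0}(2.3922) = +0.133949 -0.866051 = -0.732103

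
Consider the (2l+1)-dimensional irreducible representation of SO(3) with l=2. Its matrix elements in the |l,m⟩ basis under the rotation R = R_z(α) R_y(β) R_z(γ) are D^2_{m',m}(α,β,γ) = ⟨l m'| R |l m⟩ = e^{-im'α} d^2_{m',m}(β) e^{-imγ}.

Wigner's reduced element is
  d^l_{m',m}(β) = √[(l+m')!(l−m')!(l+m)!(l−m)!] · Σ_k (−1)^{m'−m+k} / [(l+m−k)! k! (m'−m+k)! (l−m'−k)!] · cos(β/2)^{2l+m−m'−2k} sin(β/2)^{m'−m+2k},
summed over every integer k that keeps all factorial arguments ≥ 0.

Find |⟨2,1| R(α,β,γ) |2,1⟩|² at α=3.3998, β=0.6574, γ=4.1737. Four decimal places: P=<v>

P=0.2729

Split into d^2_{1,1}(β=0.6574) × two z-phases.
c=cos(0.6574/2)=0.946463, s=sin(0.6574/2)=0.322813; N=√[6·1·6·1]=6.000000
k: max(0,(1)−(1))=0 … min(2+(1),2−(1))=1
  k=0: (−1)^0·6.0000/(6)·0.9465^4·0.3228^0 = +0.802443
  k=1: (−1)^1·6.0000/(2)·0.9465^2·0.3228^2 = -0.280046
d^2_{1,1}(0.6574) = +0.802443 -0.280046 = +0.522397
|D^2_{1,1}|² = |d^2_{1,1}(β)|² = (+0.522397)² = 0.272898 (the z-rotation phases have unit modulus)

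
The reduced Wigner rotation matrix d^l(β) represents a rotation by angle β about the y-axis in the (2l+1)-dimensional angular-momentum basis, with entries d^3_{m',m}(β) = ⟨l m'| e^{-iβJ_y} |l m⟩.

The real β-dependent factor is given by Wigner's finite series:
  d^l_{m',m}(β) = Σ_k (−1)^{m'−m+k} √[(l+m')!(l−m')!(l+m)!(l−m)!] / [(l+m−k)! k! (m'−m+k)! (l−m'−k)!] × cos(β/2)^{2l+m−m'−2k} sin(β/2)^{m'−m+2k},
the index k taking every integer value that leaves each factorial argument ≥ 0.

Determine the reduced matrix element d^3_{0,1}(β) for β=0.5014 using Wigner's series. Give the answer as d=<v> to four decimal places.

d^3_{0,1}(β=0.5014) via Wigner's sum:
c=cos(0.5014/2)=0.968739, s=sin(0.5014/2)=0.248082; N=√[6·6·24·2]=41.569219
k∈{1,2,3} keeps every argument non-negative
  k=1: (−1)^0·41.5692/(12)·0.9687^5·0.2481^1 = +0.733196
  k=2: (−1)^1·41.5692/(4)·0.9687^3·0.2481^3 = -0.144251
  k=3: (−1)^2·41.5692/(12)·0.9687^1·0.2481^5 = +0.003153
d^3_{0,1}(0.5014) = +0.733196 -0.144251 +0.003153 = +0.592098

d=0.5921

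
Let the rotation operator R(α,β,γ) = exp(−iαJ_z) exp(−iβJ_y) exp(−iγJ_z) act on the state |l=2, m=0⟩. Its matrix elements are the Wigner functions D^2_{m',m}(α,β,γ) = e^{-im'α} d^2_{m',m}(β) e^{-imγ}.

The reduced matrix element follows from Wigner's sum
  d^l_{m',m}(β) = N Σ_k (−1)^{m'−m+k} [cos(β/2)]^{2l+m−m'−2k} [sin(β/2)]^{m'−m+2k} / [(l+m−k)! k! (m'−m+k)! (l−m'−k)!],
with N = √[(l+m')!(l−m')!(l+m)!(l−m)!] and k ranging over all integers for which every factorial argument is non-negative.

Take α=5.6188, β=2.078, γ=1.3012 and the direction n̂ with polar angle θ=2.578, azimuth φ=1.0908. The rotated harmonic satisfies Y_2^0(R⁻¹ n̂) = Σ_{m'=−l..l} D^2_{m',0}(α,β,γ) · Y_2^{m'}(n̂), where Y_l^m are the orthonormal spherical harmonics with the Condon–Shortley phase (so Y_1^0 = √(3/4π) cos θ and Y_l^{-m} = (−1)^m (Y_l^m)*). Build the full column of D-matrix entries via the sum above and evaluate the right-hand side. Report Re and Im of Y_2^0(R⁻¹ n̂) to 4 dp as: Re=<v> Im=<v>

Need the full column D^2_{m',0} for m'=−2..2 at α=5.6188, β=2.078, γ=1.3012.
cos(β/2)=0.507082, sin(β/2)=0.861898
d^2_{-2,0}: single k=2 term ⇒ +0.467890;  D = +0.112139-0.454253i
d^2_{-1,0}: k∈[1..2] ⇒ +0.275275 -0.795282 = -0.520007;  D = -0.409399+0.320623i
d^2_{0,0}: k∈[0..2] ⇒ +0.066117 -0.764062 +0.551852 = -0.146092;  D = -0.146092+0.000000i
d^2_{1,0}: k∈[0..1] ⇒ -0.275275 +0.795282 = +0.520007;  D = +0.409399+0.320623i
d^2_{2,0}: single k=0 term ⇒ +0.467890;  D = +0.112139+0.454253i
Y_2^{m'}(θ=2.578,φ=1.0908) and Σ D·Y over m':
  (+0.1121-0.4543i)·(-0.0632-0.0903i)  (-0.4094+0.3206i)·(-0.1611+0.3095i)  (-0.1461+0.0000i)·(+0.3607+0.0000i)  (+0.4094+0.3206i)·(+0.1611+0.3095i)  (+0.1121+0.4543i)·(-0.0632+0.0903i)
Y_2^0(R⁻¹ n̂) = -0.215455+0.000000i

Re=-0.2155 Im=0.0000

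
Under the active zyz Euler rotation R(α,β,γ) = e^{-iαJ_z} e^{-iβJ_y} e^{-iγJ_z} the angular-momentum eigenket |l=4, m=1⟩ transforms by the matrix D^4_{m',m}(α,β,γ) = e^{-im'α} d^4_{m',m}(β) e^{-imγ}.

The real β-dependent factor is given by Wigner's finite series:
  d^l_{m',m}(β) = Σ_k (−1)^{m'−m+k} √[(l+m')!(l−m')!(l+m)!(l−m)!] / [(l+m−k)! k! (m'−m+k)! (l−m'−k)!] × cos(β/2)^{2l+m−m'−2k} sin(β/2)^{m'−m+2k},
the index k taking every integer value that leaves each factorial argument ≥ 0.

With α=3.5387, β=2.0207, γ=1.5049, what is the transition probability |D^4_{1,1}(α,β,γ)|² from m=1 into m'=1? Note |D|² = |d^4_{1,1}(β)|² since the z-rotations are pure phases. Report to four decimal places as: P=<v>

First d^4_{1,1}(β=2.0207), then the phase factors e^{-i(1)α} and e^{-i(1)γ}:
Half-angle: c=0.531564, s=0.847018. N=√(120·6·120·6)=720.000000
k: max(0,(1)−(1))=0 … min(4+(1),4−(1))=3
  k=0: (−1)^0·720.0000/(720)·0.5316^8·0.8470^0 = +0.006375
  k=1: (−1)^1·720.0000/(48)·0.5316^6·0.8470^2 = -0.242779
  k=2: (−1)^2·720.0000/(24)·0.5316^4·0.8470^4 = +1.232863
  k=3: (−1)^3·720.0000/(72)·0.5316^2·0.8470^6 = -1.043440
d^4_{1,1}(2.0207) = +0.006375 -0.242779 +1.232863 -1.043440 = -0.046981
|D^4_{1,1}|² = |d^4_{1,1}(β)|² = (-0.046981)² = 0.002207 (the z-rotation phases have unit modulus)

P=0.0022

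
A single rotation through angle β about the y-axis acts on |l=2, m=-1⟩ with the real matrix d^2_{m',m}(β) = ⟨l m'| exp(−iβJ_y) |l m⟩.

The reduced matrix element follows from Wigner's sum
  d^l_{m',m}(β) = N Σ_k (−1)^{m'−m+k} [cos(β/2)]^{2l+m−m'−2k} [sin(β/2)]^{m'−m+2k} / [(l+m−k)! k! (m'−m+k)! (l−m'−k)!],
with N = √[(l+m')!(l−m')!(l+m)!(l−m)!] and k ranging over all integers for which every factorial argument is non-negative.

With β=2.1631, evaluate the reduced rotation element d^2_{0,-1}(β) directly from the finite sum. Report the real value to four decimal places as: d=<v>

d=0.5673

d^2_{0,-1}(β=2.1631) via Wigner's sum:
With c≡cos(β/2)=0.469961 and s≡sin(β/2)=0.882687, N=[2·2·1·6]^{1/2}=4.898979
The bounds max(0,m−m')=0 and min(l+m,l−m')=1 give 2 terms
  k=0: (−1)^1·4.8990/(2)·0.4700^3·0.8827^1 = -0.224423
  k=1: (−1)^2·4.8990/(2)·0.4700^1·0.8827^3 = +0.791695
d^2_{0,-1}(2.1631) = -0.224423 +0.791695 = +0.567272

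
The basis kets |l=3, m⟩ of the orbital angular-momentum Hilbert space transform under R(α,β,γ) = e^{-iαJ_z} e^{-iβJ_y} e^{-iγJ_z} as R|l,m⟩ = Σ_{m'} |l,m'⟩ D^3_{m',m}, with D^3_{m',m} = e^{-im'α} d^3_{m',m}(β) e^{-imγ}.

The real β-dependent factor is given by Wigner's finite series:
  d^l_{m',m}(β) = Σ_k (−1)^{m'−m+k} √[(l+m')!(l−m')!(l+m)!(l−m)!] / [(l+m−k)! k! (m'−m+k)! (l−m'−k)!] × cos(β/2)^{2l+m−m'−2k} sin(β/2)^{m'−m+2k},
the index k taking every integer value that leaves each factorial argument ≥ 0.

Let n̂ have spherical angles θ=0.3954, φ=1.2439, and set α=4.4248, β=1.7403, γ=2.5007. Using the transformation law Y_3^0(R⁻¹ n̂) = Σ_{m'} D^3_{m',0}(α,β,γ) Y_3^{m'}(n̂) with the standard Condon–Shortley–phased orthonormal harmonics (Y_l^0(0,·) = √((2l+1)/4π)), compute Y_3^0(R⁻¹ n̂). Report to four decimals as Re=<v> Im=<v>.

Re=0.3132 Im=0.0000

Need the full column D^3_{m',0} for m'=−3..3 at α=4.4248, β=1.7403, γ=2.5007.
cos(β/2)=0.644712, sin(β/2)=0.764426
d^3_{-3,0}: single k=3 term ⇒ +0.535325;  D = +0.406657+0.348142i
d^3_{-2,0}: k∈[2..3] ⇒ +0.552960 -0.777379 = -0.224419;  D = +0.188309-0.122080i
d^3_{-1,0}: k∈[1..3] ⇒ +0.294954 -1.243984 +0.582952 = -0.366078;  D = +0.103835+0.351043i
d^3_{0,0}: k∈[0..3] ⇒ +0.071812 -0.908606 +1.277365 -0.199532 = +0.241038;  D = +0.241038+0.000000i
d^3_{1,0}: k∈[0..2] ⇒ -0.294954 +1.243984 -0.582952 = +0.366078;  D = -0.103835+0.351043i
d^3_{2,0}: k∈[0..1] ⇒ +0.552960 -0.777379 = -0.224419;  D = +0.188309+0.122080i
d^3_{3,0}: single k=0 term ⇒ -0.535325;  D = -0.406657+0.348142i
Y_3^{m'}(θ=0.3954,φ=1.2439) and Σ D·Y over m':
  (+0.4067+0.3481i)·(-0.0198+0.0133i)  (+0.1883-0.1221i)·(-0.1111-0.0851i)  (+0.1038+0.3510i)·(+0.1302-0.3841i)  (+0.2410+0.0000i)·(+0.4333+0.0000i)  (-0.1038+0.3510i)·(-0.1302-0.3841i)  (+0.1883+0.1221i)·(-0.1111+0.0851i)  (-0.4067+0.3481i)·(+0.0198+0.0133i)
Y_3^0(R⁻¹ n̂) = +0.313205+0.000000i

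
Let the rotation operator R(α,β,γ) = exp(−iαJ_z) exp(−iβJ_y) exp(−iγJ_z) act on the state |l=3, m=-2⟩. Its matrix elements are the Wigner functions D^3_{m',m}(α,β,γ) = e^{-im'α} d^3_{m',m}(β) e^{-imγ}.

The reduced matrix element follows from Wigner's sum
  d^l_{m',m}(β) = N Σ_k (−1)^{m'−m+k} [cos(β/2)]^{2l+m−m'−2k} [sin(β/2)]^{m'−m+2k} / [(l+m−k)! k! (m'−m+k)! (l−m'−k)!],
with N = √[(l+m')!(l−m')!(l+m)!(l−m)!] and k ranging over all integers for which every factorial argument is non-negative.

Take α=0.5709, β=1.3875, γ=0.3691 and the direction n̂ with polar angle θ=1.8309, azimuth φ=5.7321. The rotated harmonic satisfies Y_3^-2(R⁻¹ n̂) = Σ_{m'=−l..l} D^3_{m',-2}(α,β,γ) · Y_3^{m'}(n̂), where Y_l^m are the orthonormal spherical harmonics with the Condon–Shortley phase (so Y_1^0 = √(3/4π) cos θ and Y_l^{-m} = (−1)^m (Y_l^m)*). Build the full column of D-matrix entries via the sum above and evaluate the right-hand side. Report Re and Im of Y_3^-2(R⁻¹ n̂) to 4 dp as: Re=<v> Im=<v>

Need the full column D^3_{m',-2} for m'=−3..3 at α=0.5709, β=1.3875, γ=0.3691.
cos(β/2)=0.768854, sin(β/2)=0.639425
d^3_{-3,-2}: single k=1 term ⇒ +0.420807;  D = -0.324360+0.268084i
d^3_{-2,-2}: k∈[0..1] ⇒ +0.206567 -0.714371 = -0.507803;  D = +0.154525-0.483721i
d^3_{-1,-2}: k∈[0..1] ⇒ -0.543260 +0.751501 = +0.208241;  D = +0.053876+0.201151i
d^3_{0,-2}: k∈[0..1] ⇒ +0.782554 -0.541260 = +0.241294;  D = +0.178480+0.162380i
d^3_{1,-2}: k∈[0..1] ⇒ -0.751501 +0.259891 = -0.491610;  D = -0.484746-0.081863i
d^3_{2,-2}: k∈[0..1] ⇒ +0.494101 -0.068350 = +0.425751;  D = +0.391543-0.167206i
d^3_{3,-2}: single k=0 term ⇒ -0.201311;  D = -0.113052+0.166569i
Y_3^{m'}(θ=1.8309,φ=5.7321) and Σ D·Y over m':
  (-0.3244+0.2681i)·(-0.0310+0.3752i)  (+0.1545-0.4837i)·(-0.1109-0.2190i)  (+0.0539+0.2012i)·(-0.1781-0.1094i)  (+0.1785+0.1624i)·(+0.2562+0.0000i)  (-0.4847-0.0819i)·(+0.1781-0.1094i)  (+0.3915-0.1672i)·(-0.1109+0.2190i)  (-0.1131+0.1666i)·(+0.0310+0.3752i)
Y_3^-2(R⁻¹ n̂) = -0.323537-0.004860i

Re=-0.3235 Im=-0.0049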